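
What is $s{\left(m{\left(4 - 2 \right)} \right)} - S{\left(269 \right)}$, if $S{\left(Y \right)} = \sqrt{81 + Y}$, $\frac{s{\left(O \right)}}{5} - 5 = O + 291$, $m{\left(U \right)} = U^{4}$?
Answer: $1560 - 5 \sqrt{14} \approx 1541.3$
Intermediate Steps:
$s{\left(O \right)} = 1480 + 5 O$ ($s{\left(O \right)} = 25 + 5 \left(O + 291\right) = 25 + 5 \left(291 + O\right) = 25 + \left(1455 + 5 O\right) = 1480 + 5 O$)
$s{\left(m{\left(4 - 2 \right)} \right)} - S{\left(269 \right)} = \left(1480 + 5 \left(4 - 2\right)^{4}\right) - \sqrt{81 + 269} = \left(1480 + 5 \left(4 - 2\right)^{4}\right) - \sqrt{350} = \left(1480 + 5 \cdot 2^{4}\right) - 5 \sqrt{14} = \left(1480 + 5 \cdot 16\right) - 5 \sqrt{14} = \left(1480 + 80\right) - 5 \sqrt{14} = 1560 - 5 \sqrt{14}$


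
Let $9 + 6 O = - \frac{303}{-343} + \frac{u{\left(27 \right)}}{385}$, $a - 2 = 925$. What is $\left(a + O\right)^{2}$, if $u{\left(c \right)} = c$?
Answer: $\frac{1219763378362321}{1423552900} \approx 8.5684 \cdot 10^{5}$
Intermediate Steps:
$a = 927$ ($a = 2 + 925 = 927$)
$O = - \frac{50599}{37730}$ ($O = - \frac{3}{2} + \frac{- \frac{303}{-343} + \frac{27}{385}}{6} = - \frac{3}{2} + \frac{\left(-303\right) \left(- \frac{1}{343}\right) + 27 \cdot \frac{1}{385}}{6} = - \frac{3}{2} + \frac{\frac{303}{343} + \frac{27}{385}}{6} = - \frac{3}{2} + \frac{1}{6} \cdot \frac{17988}{18865} = - \frac{3}{2} + \frac{2998}{18865} = - \frac{50599}{37730} \approx -1.3411$)
$\left(a + O\right)^{2} = \left(927 - \frac{50599}{37730}\right)^{2} = \left(\frac{34925111}{37730}\right)^{2} = \frac{1219763378362321}{1423552900}$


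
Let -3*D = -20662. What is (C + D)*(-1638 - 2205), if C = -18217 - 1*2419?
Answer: 52836126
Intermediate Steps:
D = 20662/3 (D = -⅓*(-20662) = 20662/3 ≈ 6887.3)
C = -20636 (C = -18217 - 2419 = -20636)
(C + D)*(-1638 - 2205) = (-20636 + 20662/3)*(-1638 - 2205) = -41246/3*(-3843) = 52836126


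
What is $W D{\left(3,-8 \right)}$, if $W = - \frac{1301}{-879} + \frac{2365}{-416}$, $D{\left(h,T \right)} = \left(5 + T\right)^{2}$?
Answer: $- \frac{4612857}{121888} \approx -37.845$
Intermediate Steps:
$W = - \frac{1537619}{365664}$ ($W = \left(-1301\right) \left(- \frac{1}{879}\right) + 2365 \left(- \frac{1}{416}\right) = \frac{1301}{879} - \frac{2365}{416} = - \frac{1537619}{365664} \approx -4.205$)
$W D{\left(3,-8 \right)} = - \frac{1537619 \left(5 - 8\right)^{2}}{365664} = - \frac{1537619 \left(-3\right)^{2}}{365664} = \left(- \frac{1537619}{365664}\right) 9 = - \frac{4612857}{121888}$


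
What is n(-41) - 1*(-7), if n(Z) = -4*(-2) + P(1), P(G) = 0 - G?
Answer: 14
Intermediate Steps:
P(G) = -G
n(Z) = 7 (n(Z) = -4*(-2) - 1*1 = 8 - 1 = 7)
n(-41) - 1*(-7) = 7 - 1*(-7) = 7 + 7 = 14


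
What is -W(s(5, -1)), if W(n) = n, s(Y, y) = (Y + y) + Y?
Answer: -9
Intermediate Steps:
s(Y, y) = y + 2*Y
-W(s(5, -1)) = -(-1 + 2*5) = -(-1 + 10) = -1*9 = -9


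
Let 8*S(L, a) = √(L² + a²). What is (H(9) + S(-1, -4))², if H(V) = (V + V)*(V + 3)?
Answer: (1728 + √17)²/64 ≈ 46879.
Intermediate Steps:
S(L, a) = √(L² + a²)/8
H(V) = 2*V*(3 + V) (H(V) = (2*V)*(3 + V) = 2*V*(3 + V))
(H(9) + S(-1, -4))² = (2*9*(3 + 9) + √((-1)² + (-4)²)/8)² = (2*9*12 + √(1 + 16)/8)² = (216 + √17/8)²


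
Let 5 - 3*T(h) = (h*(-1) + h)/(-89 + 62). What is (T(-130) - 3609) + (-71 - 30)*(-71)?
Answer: 10691/3 ≈ 3563.7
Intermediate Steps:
T(h) = 5/3 (T(h) = 5/3 - (h*(-1) + h)/(3*(-89 + 62)) = 5/3 - (-h + h)/(3*(-27)) = 5/3 - 0*(-1)/27 = 5/3 - 1/3*0 = 5/3 + 0 = 5/3)
(T(-130) - 3609) + (-71 - 30)*(-71) = (5/3 - 3609) + (-71 - 30)*(-71) = -10822/3 - 101*(-71) = -10822/3 + 7171 = 10691/3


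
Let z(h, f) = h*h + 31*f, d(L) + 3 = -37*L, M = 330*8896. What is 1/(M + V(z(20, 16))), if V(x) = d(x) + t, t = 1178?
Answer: 1/2903703 ≈ 3.4439e-7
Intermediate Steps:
M = 2935680
d(L) = -3 - 37*L
z(h, f) = h**2 + 31*f
V(x) = 1175 - 37*x (V(x) = (-3 - 37*x) + 1178 = 1175 - 37*x)
1/(M + V(z(20, 16))) = 1/(2935680 + (1175 - 37*(20**2 + 31*16))) = 1/(2935680 + (1175 - 37*(400 + 496))) = 1/(2935680 + (1175 - 37*896)) = 1/(2935680 + (1175 - 33152)) = 1/(2935680 - 31977) = 1/2903703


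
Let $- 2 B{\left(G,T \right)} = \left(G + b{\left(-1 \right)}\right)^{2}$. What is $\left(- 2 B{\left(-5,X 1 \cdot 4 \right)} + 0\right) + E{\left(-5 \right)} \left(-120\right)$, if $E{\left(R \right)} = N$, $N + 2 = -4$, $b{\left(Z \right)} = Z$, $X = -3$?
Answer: $756$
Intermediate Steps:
$N = -6$ ($N = -2 - 4 = -6$)
$B{\left(G,T \right)} = - \frac{\left(-1 + G\right)^{2}}{2}$ ($B{\left(G,T \right)} = - \frac{\left(G - 1\right)^{2}}{2} = - \frac{\left(-1 + G\right)^{2}}{2}$)
$E{\left(R \right)} = -6$
$\left(- 2 B{\left(-5,X 1 \cdot 4 \right)} + 0\right) + E{\left(-5 \right)} \left(-120\right) = \left(- 2 \left(- \frac{\left(-1 - 5\right)^{2}}{2}\right) + 0\right) - -720 = \left(- 2 \left(- \frac{\left(-6\right)^{2}}{2}\right) + 0\right) + 720 = \left(- 2 \left(\left(- \frac{1}{2}\right) 36\right) + 0\right) + 720 = \left(\left(-2\right) \left(-18\right) + 0\right) + 720 = \left(36 + 0\right) + 720 = 36 + 720 = 756$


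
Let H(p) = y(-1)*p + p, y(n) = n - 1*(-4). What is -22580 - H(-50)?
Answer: -22380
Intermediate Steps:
y(n) = 4 + n (y(n) = n + 4 = 4 + n)
H(p) = 4*p (H(p) = (4 - 1)*p + p = 3*p + p = 4*p)
-22580 - H(-50) = -22580 - 4*(-50) = -22580 - 1*(-200) = -22580 + 200 = -22380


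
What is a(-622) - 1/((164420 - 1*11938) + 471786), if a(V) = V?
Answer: -388294697/624268 ≈ -622.00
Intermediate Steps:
a(-622) - 1/((164420 - 1*11938) + 471786) = -622 - 1/((164420 - 1*11938) + 471786) = -622 - 1/((164420 - 11938) + 471786) = -622 - 1/(152482 + 471786) = -622 - 1/624268 = -388294697/624268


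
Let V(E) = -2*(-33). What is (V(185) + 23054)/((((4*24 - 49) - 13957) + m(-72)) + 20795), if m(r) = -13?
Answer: 2890/859 ≈ 3.3644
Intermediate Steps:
V(E) = 66
(V(185) + 23054)/((((4*24 - 49) - 13957) + m(-72)) + 20795) = (66 + 23054)/((((4*24 - 49) - 13957) - 13) + 20795) = 23120/((((96 - 49) - 13957) - 13) + 20795) = 23120/(((47 - 13957) - 13) + 20795) = 23120/((-13910 - 13) + 20795) = 23120/(-13923 + 20795) = 23120/6872 = 23120*(1/6872) = 2890/859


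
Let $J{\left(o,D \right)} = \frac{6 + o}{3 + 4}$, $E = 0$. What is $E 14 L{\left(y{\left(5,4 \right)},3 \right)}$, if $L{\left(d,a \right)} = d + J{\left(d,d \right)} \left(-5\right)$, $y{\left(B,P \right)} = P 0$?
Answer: $0$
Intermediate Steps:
$J{\left(o,D \right)} = \frac{6}{7} + \frac{o}{7}$ ($J{\left(o,D \right)} = \frac{6 + o}{7} = \left(6 + o\right) \frac{1}{7} = \frac{6}{7} + \frac{o}{7}$)
$y{\left(B,P \right)} = 0$
$L{\left(d,a \right)} = - \frac{30}{7} + \frac{2 d}{7}$ ($L{\left(d,a \right)} = d + \left(\frac{6}{7} + \frac{d}{7}\right) \left(-5\right) = d - \left(\frac{30}{7} + \frac{5 d}{7}\right) = - \frac{30}{7} + \frac{2 d}{7}$)
$E 14 L{\left(y{\left(5,4 \right)},3 \right)} = 0 \cdot 14 \left(- \frac{30}{7} + \frac{2}{7} \cdot 0\right) = 0 \left(- \frac{30}{7} + 0\right) = 0 \left(- \frac{30}{7}\right) = 0$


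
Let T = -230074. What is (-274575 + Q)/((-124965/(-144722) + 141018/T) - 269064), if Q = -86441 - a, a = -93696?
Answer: 4450446201746480/4479476813292489 ≈ 0.99352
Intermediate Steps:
Q = 7255 (Q = -86441 - 1*(-93696) = -86441 + 93696 = 7255)
(-274575 + Q)/((-124965/(-144722) + 141018/T) - 269064) = (-274575 + 7255)/((-124965/(-144722) + 141018/(-230074)) - 269064) = -267320/((-124965*(-1/144722) + 141018*(-1/230074)) - 269064) = -267320/((124965/144722 - 70509/115037) - 269064) = -267320/(4171395207/16648384714 - 269064) = -267320/(-4479476813292489/16648384714) = -267320*(-16648384714/4479476813292489) = 4450446201746480/4479476813292489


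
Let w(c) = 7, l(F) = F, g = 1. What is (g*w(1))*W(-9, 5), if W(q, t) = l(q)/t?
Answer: -63/5 ≈ -12.600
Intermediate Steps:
W(q, t) = q/t
(g*w(1))*W(-9, 5) = (1*7)*(-9/5) = 7*(-9*⅕) = 7*(-9/5) = -63/5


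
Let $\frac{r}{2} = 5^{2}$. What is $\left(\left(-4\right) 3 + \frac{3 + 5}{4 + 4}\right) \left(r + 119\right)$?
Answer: $-1859$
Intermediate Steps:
$r = 50$ ($r = 2 \cdot 5^{2} = 2 \cdot 25 = 50$)
$\left(\left(-4\right) 3 + \frac{3 + 5}{4 + 4}\right) \left(r + 119\right) = \left(\left(-4\right) 3 + \frac{3 + 5}{4 + 4}\right) \left(50 + 119\right) = \left(-12 + \frac{8}{8}\right) 169 = \left(-12 + 8 \cdot \frac{1}{8}\right) 169 = \left(-12 + 1\right) 169 = \left(-11\right) 169 = -1859$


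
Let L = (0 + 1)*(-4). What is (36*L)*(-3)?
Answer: 432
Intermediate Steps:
L = -4 (L = 1*(-4) = -4)
(36*L)*(-3) = (36*(-4))*(-3) = -144*(-3) = 432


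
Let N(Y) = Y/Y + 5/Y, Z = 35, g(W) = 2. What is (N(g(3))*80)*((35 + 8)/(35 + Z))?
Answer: 172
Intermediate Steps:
N(Y) = 1 + 5/Y
(N(g(3))*80)*((35 + 8)/(35 + Z)) = (((5 + 2)/2)*80)*((35 + 8)/(35 + 35)) = (((1/2)*7)*80)*(43/70) = ((7/2)*80)*(43*(1/70)) = 280*(43/70) = 172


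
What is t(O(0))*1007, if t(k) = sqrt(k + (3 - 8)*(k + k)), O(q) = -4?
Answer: 6042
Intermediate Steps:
t(k) = 3*sqrt(-k) (t(k) = sqrt(k - 10*k) = sqrt(-9*k) = 3*sqrt(-k))
t(O(0))*1007 = (3*sqrt(-1*(-4)))*1007 = (3*sqrt(4))*1007 = (3*2)*1007 = 6*1007 = 6042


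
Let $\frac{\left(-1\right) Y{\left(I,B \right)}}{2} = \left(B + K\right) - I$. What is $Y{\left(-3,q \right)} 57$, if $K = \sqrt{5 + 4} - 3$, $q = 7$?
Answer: $-1140$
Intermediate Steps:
$K = 0$ ($K = \sqrt{9} - 3 = 3 - 3 = 0$)
$Y{\left(I,B \right)} = - 2 B + 2 I$ ($Y{\left(I,B \right)} = - 2 \left(\left(B + 0\right) - I\right) = - 2 \left(B - I\right) = - 2 B + 2 I$)
$Y{\left(-3,q \right)} 57 = \left(\left(-2\right) 7 + 2 \left(-3\right)\right) 57 = \left(-14 - 6\right) 57 = \left(-20\right) 57 = -1140$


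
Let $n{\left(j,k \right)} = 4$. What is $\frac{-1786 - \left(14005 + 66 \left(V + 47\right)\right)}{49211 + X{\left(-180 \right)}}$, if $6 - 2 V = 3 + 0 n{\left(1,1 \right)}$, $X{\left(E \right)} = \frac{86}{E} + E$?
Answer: $- \frac{1709280}{4412747} \approx -0.38735$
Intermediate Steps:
$X{\left(E \right)} = E + \frac{86}{E}$
$V = \frac{3}{2}$ ($V = 3 - \frac{3 + 0 \cdot 4}{2} = 3 - \frac{3 + 0}{2} = 3 - \frac{3}{2} = \frac{3}{2} \approx 1.5$)
$\frac{-1786 - \left(14005 + 66 \left(V + 47\right)\right)}{49211 + X{\left(-180 \right)}} = \frac{-1786 - \left(14005 + 66 \left(\frac{3}{2} + 47\right)\right)}{49211 - \left(180 - \frac{86}{-180}\right)} = \frac{-1786 - 17206}{49211 + \left(-180 + 86 \left(- \frac{1}{180}\right)\right)} = \frac{-1786 - 17206}{49211 - \frac{16243}{90}} = - \frac{18992}{\frac{4412747}{90}} = \left(-18992\right) \frac{90}{4412747} = - \frac{1709280}{4412747}$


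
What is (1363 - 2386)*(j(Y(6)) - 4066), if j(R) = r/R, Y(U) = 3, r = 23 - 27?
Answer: 4160882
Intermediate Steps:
r = -4
j(R) = -4/R
(1363 - 2386)*(j(Y(6)) - 4066) = (1363 - 2386)*(-4/3 - 4066) = -1023*(-4*1/3 - 4066) = -1023*(-4/3 - 4066) = -1023*(-12202/3) = 4160882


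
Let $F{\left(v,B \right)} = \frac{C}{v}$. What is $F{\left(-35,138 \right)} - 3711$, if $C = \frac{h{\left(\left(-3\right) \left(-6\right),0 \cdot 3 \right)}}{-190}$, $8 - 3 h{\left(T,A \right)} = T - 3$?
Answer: $- \frac{10576351}{2850} \approx -3711.0$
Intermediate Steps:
$h{\left(T,A \right)} = \frac{11}{3} - \frac{T}{3}$ ($h{\left(T,A \right)} = \frac{8}{3} - \frac{T - 3}{3} = \frac{8}{3} - \frac{-3 + T}{3} = \frac{8}{3} - \left(-1 + \frac{T}{3}\right) = \frac{11}{3} - \frac{T}{3}$)
$C = \frac{7}{570}$ ($C = \frac{\frac{11}{3} - \frac{\left(-3\right) \left(-6\right)}{3}}{-190} = \left(\frac{11}{3} - 6\right) \left(- \frac{1}{190}\right) = \left(- \frac{7}{3}\right) \left(- \frac{1}{190}\right) = \frac{7}{570} \approx 0.012281$)
$F{\left(v,B \right)} = \frac{7}{570 v}$
$F{\left(-35,138 \right)} - 3711 = \frac{7}{570 \left(-35\right)} - 3711 = \frac{7}{570} \left(- \frac{1}{35}\right) - 3711 = - \frac{1}{2850} - 3711 = - \frac{10576351}{2850}$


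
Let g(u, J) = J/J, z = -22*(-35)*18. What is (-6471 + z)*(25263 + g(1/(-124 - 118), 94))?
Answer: 186675696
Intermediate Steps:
z = 13860 (z = 770*18 = 13860)
g(u, J) = 1
(-6471 + z)*(25263 + g(1/(-124 - 118), 94)) = (-6471 + 13860)*(25263 + 1) = 7389*25264 = 186675696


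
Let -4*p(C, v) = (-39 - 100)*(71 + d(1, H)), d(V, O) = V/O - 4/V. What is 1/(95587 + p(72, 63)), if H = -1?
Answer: 2/195761 ≈ 1.0217e-5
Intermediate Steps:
d(V, O) = -4/V + V/O
p(C, v) = 4587/2 (p(C, v) = -(-39 - 100)*(71 + (-4/1 + 1/(-1)))/4 = -(-139)*(71 + (-4*1 + 1*(-1)))/4 = -(-139)*(71 + (-4 - 1))/4 = -(-139)*(71 - 5)/4 = -(-139)*66/4 = -¼*(-9174) = 4587/2)
1/(95587 + p(72, 63)) = 1/(95587 + 4587/2) = 1/(195761/2) = 2/195761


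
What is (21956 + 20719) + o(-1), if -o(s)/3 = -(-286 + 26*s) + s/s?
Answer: 41736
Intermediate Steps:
o(s) = -861 + 78*s (o(s) = -3*(-(-286 + 26*s) + s/s) = -3*(-26*(-11 + s) + 1) = -3*((286 - 26*s) + 1) = -3*(287 - 26*s) = -861 + 78*s)
(21956 + 20719) + o(-1) = (21956 + 20719) + (-861 + 78*(-1)) = 42675 + (-861 - 78) = 42675 - 939 = 41736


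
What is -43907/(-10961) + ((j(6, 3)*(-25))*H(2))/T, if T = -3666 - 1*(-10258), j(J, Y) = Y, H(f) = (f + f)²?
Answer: 17267609/4515932 ≈ 3.8237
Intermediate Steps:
H(f) = 4*f² (H(f) = (2*f)² = 4*f²)
T = 6592 (T = -3666 + 10258 = 6592)
-43907/(-10961) + ((j(6, 3)*(-25))*H(2))/T = -43907/(-10961) + ((3*(-25))*(4*2²))/6592 = -43907*(-1/10961) - 300*4*(1/6592) = 43907/10961 - 75*16*(1/6592) = 43907/10961 - 1200*1/6592 = 43907/10961 - 75/412 = 17267609/4515932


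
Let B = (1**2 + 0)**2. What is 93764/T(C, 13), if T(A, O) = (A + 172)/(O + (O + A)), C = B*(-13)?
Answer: 1218932/159 ≈ 7666.2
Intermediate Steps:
B = 1 (B = (1 + 0)**2 = 1**2 = 1)
C = -13 (C = 1*(-13) = -13)
T(A, O) = (172 + A)/(A + 2*O) (T(A, O) = (172 + A)/(O + (A + O)) = (172 + A)/(A + 2*O))
93764/T(C, 13) = 93764/(((172 - 13)/(-13 + 2*13))) = 93764/((159/(-13 + 26))) = 93764/((159/13)) = 93764/(((1/13)*159)) = 93764/(159/13) = 93764*(13/159) = 1218932/159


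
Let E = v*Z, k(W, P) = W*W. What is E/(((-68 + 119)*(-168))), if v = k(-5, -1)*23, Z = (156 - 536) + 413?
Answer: -6325/2856 ≈ -2.2146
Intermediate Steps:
k(W, P) = W**2
Z = 33 (Z = -380 + 413 = 33)
v = 575 (v = (-5)**2*23 = 25*23 = 575)
E = 18975 (E = 575*33 = 18975)
E/(((-68 + 119)*(-168))) = 18975/(((-68 + 119)*(-168))) = 18975/((51*(-168))) = 18975/(-8568) = 18975*(-1/8568) = -6325/2856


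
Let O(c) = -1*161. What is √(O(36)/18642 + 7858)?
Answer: 5*√109233675174/18642 ≈ 88.645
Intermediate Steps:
O(c) = -161
√(O(36)/18642 + 7858) = √(-161/18642 + 7858) = √(146488675/18642) = 5*√109233675174/18642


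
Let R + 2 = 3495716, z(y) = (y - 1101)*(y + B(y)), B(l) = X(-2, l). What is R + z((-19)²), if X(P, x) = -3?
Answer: 3230794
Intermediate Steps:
B(l) = -3
z(y) = (-1101 + y)*(-3 + y) (z(y) = (y - 1101)*(y - 3) = (-1101 + y)*(-3 + y))
R = 3495714 (R = -2 + 3495716 = 3495714)
R + z((-19)²) = 3495714 + (3303 + ((-19)²)² - 1104*(-19)²) = 3495714 + (3303 + 361² - 1104*361) = 3495714 + (3303 + 130321 - 398544) = 3495714 - 264920 = 3230794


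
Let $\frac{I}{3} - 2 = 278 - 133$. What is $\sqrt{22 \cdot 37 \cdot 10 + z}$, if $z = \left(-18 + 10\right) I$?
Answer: $2 \sqrt{1153} \approx 67.912$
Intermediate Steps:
$I = 441$ ($I = 6 + 3 \left(278 - 133\right) = 6 + 3 \cdot 145 = 6 + 435 = 441$)
$z = -3528$ ($z = \left(-18 + 10\right) 441 = \left(-8\right) 441 = -3528$)
$\sqrt{22 \cdot 37 \cdot 10 + z} = \sqrt{22 \cdot 37 \cdot 10 - 3528} = \sqrt{814 \cdot 10 - 3528} = \sqrt{8140 - 3528} = \sqrt{4612} = 2 \sqrt{1153}$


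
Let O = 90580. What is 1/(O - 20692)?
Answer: 1/69888 ≈ 1.4309e-5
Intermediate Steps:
1/(O - 20692) = 1/(90580 - 20692) = 1/69888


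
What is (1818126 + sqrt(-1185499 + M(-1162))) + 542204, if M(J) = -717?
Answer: 2360330 + 2*I*sqrt(296554) ≈ 2.3603e+6 + 1089.1*I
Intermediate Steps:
(1818126 + sqrt(-1185499 + M(-1162))) + 542204 = (1818126 + sqrt(-1185499 - 717)) + 542204 = (1818126 + sqrt(-1186216)) + 542204 = (1818126 + 2*I*sqrt(296554)) + 542204 = 2360330 + 2*I*sqrt(296554)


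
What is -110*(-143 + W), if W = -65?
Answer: 22880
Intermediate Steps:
-110*(-143 + W) = -110*(-143 - 65) = -110*(-208) = 22880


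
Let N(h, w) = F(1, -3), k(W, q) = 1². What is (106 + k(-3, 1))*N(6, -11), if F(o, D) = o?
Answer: 107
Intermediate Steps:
k(W, q) = 1
N(h, w) = 1
(106 + k(-3, 1))*N(6, -11) = (106 + 1)*1 = 107*1 = 107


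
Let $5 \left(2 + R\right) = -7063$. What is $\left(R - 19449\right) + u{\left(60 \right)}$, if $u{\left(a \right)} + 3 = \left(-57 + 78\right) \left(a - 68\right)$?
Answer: $- \frac{105173}{5} \approx -21035.0$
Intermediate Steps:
$R = - \frac{7073}{5}$ ($R = -2 + \frac{1}{5} \left(-7063\right) = -2 - \frac{7063}{5} = - \frac{7073}{5} \approx -1414.6$)
$u{\left(a \right)} = -1431 + 21 a$ ($u{\left(a \right)} = -3 + \left(-57 + 78\right) \left(a - 68\right) = -3 + 21 \left(-68 + a\right) = -3 + \left(-1428 + 21 a\right) = -1431 + 21 a$)
$\left(R - 19449\right) + u{\left(60 \right)} = \left(- \frac{7073}{5} - 19449\right) + \left(-1431 + 21 \cdot 60\right) = - \frac{104318}{5} + \left(-1431 + 1260\right) = - \frac{104318}{5} - 171 = - \frac{105173}{5}$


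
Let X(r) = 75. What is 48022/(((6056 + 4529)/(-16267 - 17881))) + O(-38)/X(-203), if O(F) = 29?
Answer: -24597767447/158775 ≈ -1.5492e+5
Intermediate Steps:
48022/(((6056 + 4529)/(-16267 - 17881))) + O(-38)/X(-203) = 48022/(((6056 + 4529)/(-16267 - 17881))) + 29/75 = 48022/((10585/(-34148))) + 29*(1/75) = 48022/((10585*(-1/34148))) + 29/75 = 48022/(-10585/34148) + 29/75 = 48022*(-34148/10585) + 29/75 = -1639855256/10585 + 29/75 = -24597767447/158775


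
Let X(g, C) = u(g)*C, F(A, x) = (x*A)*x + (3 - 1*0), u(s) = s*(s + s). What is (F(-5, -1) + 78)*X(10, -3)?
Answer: -45600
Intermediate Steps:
u(s) = 2*s**2 (u(s) = s*(2*s) = 2*s**2)
F(A, x) = 3 + A*x**2 (F(A, x) = (A*x)*x + (3 + 0) = A*x**2 + 3 = 3 + A*x**2)
X(g, C) = 2*C*g**2 (X(g, C) = (2*g**2)*C = 2*C*g**2)
(F(-5, -1) + 78)*X(10, -3) = ((3 - 5*(-1)**2) + 78)*(2*(-3)*10**2) = ((3 - 5*1) + 78)*(2*(-3)*100) = ((3 - 5) + 78)*(-600) = (-2 + 78)*(-600) = 76*(-600) = -45600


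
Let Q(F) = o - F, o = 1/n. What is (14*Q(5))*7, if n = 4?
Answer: -931/2 ≈ -465.50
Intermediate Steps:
o = 1/4 ≈ 0.25000
Q(F) = 1/4 - F
(14*Q(5))*7 = (14*(1/4 - 1*5))*7 = (14*(1/4 - 5))*7 = (14*(-19/4))*7 = -133/2*7 = -931/2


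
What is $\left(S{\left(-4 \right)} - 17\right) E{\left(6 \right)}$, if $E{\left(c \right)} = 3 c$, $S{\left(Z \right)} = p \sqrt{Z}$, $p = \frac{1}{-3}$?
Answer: $-306 - 12 i \approx -306.0 - 12.0 i$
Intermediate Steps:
$p = - \frac{1}{3} \approx -0.33333$
$S{\left(Z \right)} = - \frac{\sqrt{Z}}{3}$
$\left(S{\left(-4 \right)} - 17\right) E{\left(6 \right)} = \left(- \frac{\sqrt{-4}}{3} - 17\right) 3 \cdot 6 = \left(- \frac{2 i}{3} + \left(-22 + 5\right)\right) 18 = \left(- \frac{2 i}{3} - 17\right) 18 = \left(-17 - \frac{2 i}{3}\right) 18 = -306 - 12 i$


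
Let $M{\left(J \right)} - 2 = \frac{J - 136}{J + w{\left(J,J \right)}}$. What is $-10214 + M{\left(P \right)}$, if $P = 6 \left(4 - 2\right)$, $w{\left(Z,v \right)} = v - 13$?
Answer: $- \frac{112456}{11} \approx -10223.0$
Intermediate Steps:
$w{\left(Z,v \right)} = -13 + v$
$P = 12$ ($P = 6 \cdot 2 = 12$)
$M{\left(J \right)} = 2 + \frac{-136 + J}{-13 + 2 J}$ ($M{\left(J \right)} = 2 + \frac{J - 136}{J + \left(-13 + J\right)} = 2 + \frac{-136 + J}{-13 + 2 J}$)
$-10214 + M{\left(P \right)} = -10214 + \frac{-162 + 5 \cdot 12}{-13 + 2 \cdot 12} = -10214 + \frac{-162 + 60}{-13 + 24} = -10214 + \frac{1}{11} \left(-102\right) = -10214 - \frac{102}{11} = - \frac{112456}{11}$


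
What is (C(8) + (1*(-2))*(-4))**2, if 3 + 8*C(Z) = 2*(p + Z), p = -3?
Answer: 5041/64 ≈ 78.766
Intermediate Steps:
C(Z) = -9/8 + Z/4 (C(Z) = -3/8 + (2*(-3 + Z))/8 = -3/8 + (-6 + 2*Z)/8 = -3/8 + (-3/4 + Z/4) = -9/8 + Z/4)
(C(8) + (1*(-2))*(-4))**2 = ((-9/8 + (1/4)*8) + (1*(-2))*(-4))**2 = ((-9/8 + 2) - 2*(-4))**2 = (7/8 + 8)**2 = (71/8)**2 = 5041/64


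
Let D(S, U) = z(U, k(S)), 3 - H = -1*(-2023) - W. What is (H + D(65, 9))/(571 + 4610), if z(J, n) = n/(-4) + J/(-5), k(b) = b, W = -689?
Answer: -54541/103620 ≈ -0.52636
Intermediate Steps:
z(J, n) = -n/4 - J/5 (z(J, n) = n*(-¼) + J*(-⅕) = -n/4 - J/5)
H = -2709 (H = 3 - (-1*(-2023) - 1*(-689)) = 3 - (2023 + 689) = 3 - 1*2712 = 3 - 2712 = -2709)
D(S, U) = -S/4 - U/5
(H + D(65, 9))/(571 + 4610) = (-2709 + (-¼*65 - ⅕*9))/(571 + 4610) = (-2709 + (-65/4 - 9/5))/5181 = (-2709 - 361/20)*(1/5181) = -54541/20*1/5181 = -54541/103620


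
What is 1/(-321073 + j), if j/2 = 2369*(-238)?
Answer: -1/1448717 ≈ -6.9027e-7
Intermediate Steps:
j = -1127644 (j = 2*(2369*(-238)) = 2*(-563822) = -1127644)
1/(-321073 + j) = 1/(-321073 - 1127644) = 1/(-1448717) = -1/1448717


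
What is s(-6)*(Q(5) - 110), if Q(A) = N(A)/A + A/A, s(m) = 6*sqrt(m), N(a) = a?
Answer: -648*I*sqrt(6) ≈ -1587.3*I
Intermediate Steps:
Q(A) = 2 (Q(A) = A/A + A/A = 1 + 1 = 2)
s(-6)*(Q(5) - 110) = (6*sqrt(-6))*(2 - 110) = (6*(I*sqrt(6)))*(-108) = (6*I*sqrt(6))*(-108) = -648*I*sqrt(6)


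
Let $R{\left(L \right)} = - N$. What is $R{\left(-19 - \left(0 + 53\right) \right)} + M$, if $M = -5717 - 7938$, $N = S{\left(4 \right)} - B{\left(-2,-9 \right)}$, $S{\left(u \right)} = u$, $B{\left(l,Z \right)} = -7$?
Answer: $-13666$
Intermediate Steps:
$N = 11$ ($N = 4 - -7 = 4 + 7 = 11$)
$M = -13655$
$R{\left(L \right)} = -11$ ($R{\left(L \right)} = \left(-1\right) 11 = -11$)
$R{\left(-19 - \left(0 + 53\right) \right)} + M = -11 - 13655 = -13666$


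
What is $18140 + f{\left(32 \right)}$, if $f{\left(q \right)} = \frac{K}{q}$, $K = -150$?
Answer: $\frac{290165}{16} \approx 18135.0$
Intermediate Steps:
$f{\left(q \right)} = - \frac{150}{q}$
$18140 + f{\left(32 \right)} = 18140 - \frac{150}{32} = 18140 - \frac{75}{16} = \frac{290165}{16}$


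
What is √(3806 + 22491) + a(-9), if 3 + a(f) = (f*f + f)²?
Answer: 5181 + √26297 ≈ 5343.2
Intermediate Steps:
a(f) = -3 + (f + f²)² (a(f) = -3 + (f*f + f)² = -3 + (f² + f)² = -3 + (f + f²)²)
√(3806 + 22491) + a(-9) = √(3806 + 22491) + (-3 + (-9)²*(1 - 9)²) = √26297 + (-3 + 81*(-8)²) = √26297 + (-3 + 81*64) = √26297 + (-3 + 5184) = √26297 + 5181 = 5181 + √26297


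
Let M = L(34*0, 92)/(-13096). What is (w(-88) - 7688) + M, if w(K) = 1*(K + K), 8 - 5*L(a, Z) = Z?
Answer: -128733659/16370 ≈ -7864.0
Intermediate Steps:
L(a, Z) = 8/5 - Z/5
w(K) = 2*K (w(K) = 1*(2*K) = 2*K)
M = 21/16370 (M = (8/5 - ⅕*92)/(-13096) = (8/5 - 92/5)*(-1/13096) = -84/5*(-1/13096) = 21/16370 ≈ 0.0012828)
(w(-88) - 7688) + M = (2*(-88) - 7688) + 21/16370 = (-176 - 7688) + 21/16370 = -7864 + 21/16370 = -128733659/16370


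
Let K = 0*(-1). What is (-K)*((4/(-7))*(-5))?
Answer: 0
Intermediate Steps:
K = 0
(-K)*((4/(-7))*(-5)) = (-1*0)*((4/(-7))*(-5)) = 0*(-1/7*4*(-5)) = 0*(-4/7*(-5)) = 0*(20/7) = 0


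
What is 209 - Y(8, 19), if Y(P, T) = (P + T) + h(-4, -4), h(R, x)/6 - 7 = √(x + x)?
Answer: 140 - 12*I*√2 ≈ 140.0 - 16.971*I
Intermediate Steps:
h(R, x) = 42 + 6*√2*√x (h(R, x) = 42 + 6*√(x + x) = 42 + 6*√(2*x) = 42 + 6*(√2*√x) = 42 + 6*√2*√x)
Y(P, T) = 42 + P + T + 12*I*√2 (Y(P, T) = (P + T) + (42 + 6*√2*√(-4)) = (P + T) + (42 + 6*√2*(2*I)) = (P + T) + (42 + 12*I*√2) = 42 + P + T + 12*I*√2)
209 - Y(8, 19) = 209 - (42 + 8 + 19 + 12*I*√2) = 209 - (69 + 12*I*√2) = 209 + (-69 - 12*I*√2) = 140 - 12*I*√2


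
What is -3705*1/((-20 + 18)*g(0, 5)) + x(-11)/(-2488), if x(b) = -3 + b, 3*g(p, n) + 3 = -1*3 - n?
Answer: -6913453/13684 ≈ -505.22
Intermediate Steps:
g(p, n) = -2 - n/3 (g(p, n) = -1 + (-1*3 - n)/3 = -1 + (-3 - n)/3 = -1 + (-1 - n/3) = -2 - n/3)
-3705*1/((-20 + 18)*g(0, 5)) + x(-11)/(-2488) = -3705*1/((-20 + 18)*(-2 - ⅓*5)) + (-3 - 11)/(-2488) = -3705*(-1/(2*(-2 - 5/3))) - 14*(-1/2488) = -3705/((-2*(-11/3))) + 7/1244 = -3705/22/3 + 7/1244 = -3705*3/22 + 7/1244 = -11115/22 + 7/1244 = -6913453/13684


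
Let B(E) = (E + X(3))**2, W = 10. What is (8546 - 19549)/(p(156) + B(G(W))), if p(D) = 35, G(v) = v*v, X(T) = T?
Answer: -11003/10644 ≈ -1.0337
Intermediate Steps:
G(v) = v**2
B(E) = (3 + E)**2 (B(E) = (E + 3)**2 = (3 + E)**2)
(8546 - 19549)/(p(156) + B(G(W))) = (8546 - 19549)/(35 + (3 + 10**2)**2) = -11003/(35 + (3 + 100)**2) = -11003/(35 + 103**2) = -11003/(35 + 10609) = -11003/10644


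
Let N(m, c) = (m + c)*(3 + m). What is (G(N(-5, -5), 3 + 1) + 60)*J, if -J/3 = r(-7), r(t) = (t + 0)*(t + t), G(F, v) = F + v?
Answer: -24696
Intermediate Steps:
N(m, c) = (3 + m)*(c + m) (N(m, c) = (c + m)*(3 + m) = (3 + m)*(c + m))
r(t) = 2*t² (r(t) = t*(2*t) = 2*t²)
J = -294 (J = -6*(-7)² = -6*49 = -3*98 = -294)
(G(N(-5, -5), 3 + 1) + 60)*J = ((((-5)² + 3*(-5) + 3*(-5) - 5*(-5)) + (3 + 1)) + 60)*(-294) = (((25 - 15 - 15 + 25) + 4) + 60)*(-294) = ((20 + 4) + 60)*(-294) = (24 + 60)*(-294) = 84*(-294) = -24696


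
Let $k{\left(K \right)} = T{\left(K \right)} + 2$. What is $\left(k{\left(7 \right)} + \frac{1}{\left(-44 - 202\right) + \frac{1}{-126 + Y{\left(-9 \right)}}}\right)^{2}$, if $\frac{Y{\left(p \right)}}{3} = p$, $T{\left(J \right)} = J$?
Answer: $\frac{114648605604}{1416694321} \approx 80.927$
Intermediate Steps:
$Y{\left(p \right)} = 3 p$
$k{\left(K \right)} = 2 + K$ ($k{\left(K \right)} = K + 2 = 2 + K$)
$\left(k{\left(7 \right)} + \frac{1}{\left(-44 - 202\right) + \frac{1}{-126 + Y{\left(-9 \right)}}}\right)^{2} = \left(\left(2 + 7\right) + \frac{1}{\left(-44 - 202\right) + \frac{1}{-126 + 3 \left(-9\right)}}\right)^{2} = \left(9 + \frac{1}{-246 + \frac{1}{-126 - 27}}\right)^{2} = \left(9 + \frac{1}{-246 + \frac{1}{-153}}\right)^{2} = \left(9 + \frac{1}{-246 - \frac{1}{153}}\right)^{2} = \left(9 + \frac{1}{- \frac{37639}{153}}\right)^{2} = \left(9 - \frac{153}{37639}\right)^{2} = \left(\frac{338598}{37639}\right)^{2} = \frac{114648605604}{1416694321}$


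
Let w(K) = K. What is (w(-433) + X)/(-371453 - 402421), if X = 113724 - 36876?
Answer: -4495/45522 ≈ -0.098743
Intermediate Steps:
X = 76848
(w(-433) + X)/(-371453 - 402421) = (-433 + 76848)/(-371453 - 402421) = 76415/(-773874) = 76415*(-1/773874) = -4495/45522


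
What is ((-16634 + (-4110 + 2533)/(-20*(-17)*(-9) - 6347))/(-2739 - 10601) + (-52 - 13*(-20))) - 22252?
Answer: -2766131418259/125489380 ≈ -22043.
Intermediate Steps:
((-16634 + (-4110 + 2533)/(-20*(-17)*(-9) - 6347))/(-2739 - 10601) + (-52 - 13*(-20))) - 22252 = ((-16634 - 1577/(340*(-9) - 6347))/(-13340) + (-52 + 260)) - 22252 = ((-16634 - 1577/(-3060 - 6347))*(-1/13340) + 208) - 22252 = ((-16634 - 1577/(-9407))*(-1/13340) + 208) - 22252 = ((-16634 - 1577*(-1/9407))*(-1/13340) + 208) - 22252 = ((-16634 + 1577/9407)*(-1/13340) + 208) - 22252 = (-156474461/9407*(-1/13340) + 208) - 22252 = (156474461/125489380 + 208) - 22252 = 26258265501/125489380 - 22252 = -2766131418259/125489380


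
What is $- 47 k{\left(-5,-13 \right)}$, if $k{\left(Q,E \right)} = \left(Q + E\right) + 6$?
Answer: $564$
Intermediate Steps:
$k{\left(Q,E \right)} = 6 + E + Q$ ($k{\left(Q,E \right)} = \left(E + Q\right) + 6 = 6 + E + Q$)
$- 47 k{\left(-5,-13 \right)} = - 47 \left(6 - 13 - 5\right) = \left(-47\right) \left(-12\right) = 564$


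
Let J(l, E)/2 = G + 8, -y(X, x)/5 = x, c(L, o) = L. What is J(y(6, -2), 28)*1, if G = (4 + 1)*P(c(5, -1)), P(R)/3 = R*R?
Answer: 766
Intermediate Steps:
P(R) = 3*R² (P(R) = 3*(R*R) = 3*R²)
y(X, x) = -5*x
G = 375 (G = (4 + 1)*(3*5²) = 5*(3*25) = 5*75 = 375)
J(l, E) = 766 (J(l, E) = 2*(375 + 8) = 2*383 = 766)
J(y(6, -2), 28)*1 = 766*1 = 766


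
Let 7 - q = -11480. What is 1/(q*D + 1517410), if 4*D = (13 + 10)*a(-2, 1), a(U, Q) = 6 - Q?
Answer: 4/7390645 ≈ 5.4122e-7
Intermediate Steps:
q = 11487 (q = 7 - 1*(-11480) = 7 + 11480 = 11487)
D = 115/4 (D = ((13 + 10)*(6 - 1*1))/4 = (23*(6 - 1))/4 = (23*5)/4 = (1/4)*115 = 115/4 ≈ 28.750)
1/(q*D + 1517410) = 1/(11487*(115/4) + 1517410) = 1/(1321005/4 + 1517410) = 1/(7390645/4) = 4/7390645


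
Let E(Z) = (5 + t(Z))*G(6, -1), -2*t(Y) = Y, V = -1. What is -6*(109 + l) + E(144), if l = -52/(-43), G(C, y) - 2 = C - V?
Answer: -54363/43 ≈ -1264.3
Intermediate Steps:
t(Y) = -Y/2
G(C, y) = 3 + C (G(C, y) = 2 + (C - 1*(-1)) = 2 + (C + 1) = 2 + (1 + C) = 3 + C)
l = 52/43 (l = -52*(-1/43) = 52/43 ≈ 1.2093)
E(Z) = 45 - 9*Z/2 (E(Z) = (5 - Z/2)*(3 + 6) = (5 - Z/2)*9 = 45 - 9*Z/2)
-6*(109 + l) + E(144) = -6*(109 + 52/43) + (45 - 9/2*144) = -6*4739/43 + (45 - 648) = -28434/43 - 603 = -54363/43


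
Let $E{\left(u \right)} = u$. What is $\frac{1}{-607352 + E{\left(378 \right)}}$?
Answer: $- \frac{1}{606974} \approx -1.6475 \cdot 10^{-6}$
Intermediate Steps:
$\frac{1}{-607352 + E{\left(378 \right)}} = \frac{1}{-607352 + 378} = \frac{1}{-606974} = - \frac{1}{606974}$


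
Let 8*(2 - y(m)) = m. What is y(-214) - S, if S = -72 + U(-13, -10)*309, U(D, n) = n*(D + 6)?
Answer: -86117/4 ≈ -21529.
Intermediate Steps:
U(D, n) = n*(6 + D)
y(m) = 2 - m/8
S = 21558 (S = -72 - 10*(6 - 13)*309 = -72 - 10*(-7)*309 = -72 + 70*309 = -72 + 21630 = 21558)
y(-214) - S = (2 - ⅛*(-214)) - 1*21558 = (2 + 107/4) - 21558 = 115/4 - 21558 = -86117/4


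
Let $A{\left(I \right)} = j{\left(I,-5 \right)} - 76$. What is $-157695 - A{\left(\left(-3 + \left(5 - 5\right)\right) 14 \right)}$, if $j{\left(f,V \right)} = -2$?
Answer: $-157617$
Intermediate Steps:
$A{\left(I \right)} = -78$ ($A{\left(I \right)} = -2 - 76 = -78$)
$-157695 - A{\left(\left(-3 + \left(5 - 5\right)\right) 14 \right)} = -157695 - -78 = -157695 + 78 = -157617$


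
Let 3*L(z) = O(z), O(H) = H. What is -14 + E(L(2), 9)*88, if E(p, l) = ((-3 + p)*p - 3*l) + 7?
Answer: -17198/9 ≈ -1910.9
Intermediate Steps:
L(z) = z/3
E(p, l) = 7 - 3*l + p*(-3 + p) (E(p, l) = (p*(-3 + p) - 3*l) + 7 = (-3*l + p*(-3 + p)) + 7 = 7 - 3*l + p*(-3 + p))
-14 + E(L(2), 9)*88 = -14 + (7 + ((⅓)*2)² - 3*9 - 2)*88 = -14 + (7 + (⅔)² - 27 - 3*⅔)*88 = -14 + (7 + 4/9 - 27 - 2)*88 = -14 - 194/9*88 = -14 - 17072/9 = -17198/9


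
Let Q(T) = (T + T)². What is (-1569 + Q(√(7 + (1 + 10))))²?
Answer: 2241009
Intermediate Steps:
Q(T) = 4*T² (Q(T) = (2*T)² = 4*T²)
(-1569 + Q(√(7 + (1 + 10))))² = (-1569 + 4*(√(7 + (1 + 10)))²)² = (-1569 + 4*(√(7 + 11))²)² = (-1569 + 4*(√18)²)² = (-1569 + 4*(3*√2)²)² = (-1569 + 4*18)² = (-1569 + 72)² = (-1497)² = 2241009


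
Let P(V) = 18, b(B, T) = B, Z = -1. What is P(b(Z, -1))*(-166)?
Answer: -2988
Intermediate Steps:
P(b(Z, -1))*(-166) = 18*(-166) = -2988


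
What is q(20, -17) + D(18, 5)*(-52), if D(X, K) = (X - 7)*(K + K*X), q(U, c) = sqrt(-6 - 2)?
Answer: -54340 + 2*I*sqrt(2) ≈ -54340.0 + 2.8284*I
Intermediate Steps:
q(U, c) = 2*I*sqrt(2) (q(U, c) = sqrt(-8) = 2*I*sqrt(2))
D(X, K) = (-7 + X)*(K + K*X)
q(20, -17) + D(18, 5)*(-52) = 2*I*sqrt(2) + (5*(-7 + 18**2 - 6*18))*(-52) = 2*I*sqrt(2) + (5*(-7 + 324 - 108))*(-52) = 2*I*sqrt(2) + (5*209)*(-52) = 2*I*sqrt(2) + 1045*(-52) = 2*I*sqrt(2) - 54340 = -54340 + 2*I*sqrt(2)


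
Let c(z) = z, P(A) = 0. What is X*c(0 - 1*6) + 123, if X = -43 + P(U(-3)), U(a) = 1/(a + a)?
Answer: 381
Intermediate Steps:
U(a) = 1/(2*a)
X = -43 (X = -43 + 0 = -43)
X*c(0 - 1*6) + 123 = -43*(0 - 1*6) + 123 = -43*(0 - 6) + 123 = -43*(-6) + 123 = 258 + 123 = 381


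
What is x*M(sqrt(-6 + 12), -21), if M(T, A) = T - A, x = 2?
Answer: 42 + 2*sqrt(6) ≈ 46.899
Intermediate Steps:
x*M(sqrt(-6 + 12), -21) = 2*(sqrt(-6 + 12) - 1*(-21)) = 2*(sqrt(6) + 21) = 2*(21 + sqrt(6)) = 42 + 2*sqrt(6)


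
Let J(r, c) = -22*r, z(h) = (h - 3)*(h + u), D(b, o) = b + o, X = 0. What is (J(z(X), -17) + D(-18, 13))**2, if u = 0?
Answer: 25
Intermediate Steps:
z(h) = h*(-3 + h) (z(h) = (h - 3)*(h + 0) = (-3 + h)*h = h*(-3 + h))
(J(z(X), -17) + D(-18, 13))**2 = (-0*(-3 + 0) + (-18 + 13))**2 = (-0*(-3) - 5)**2 = (-22*0 - 5)**2 = (0 - 5)**2 = (-5)**2 = 25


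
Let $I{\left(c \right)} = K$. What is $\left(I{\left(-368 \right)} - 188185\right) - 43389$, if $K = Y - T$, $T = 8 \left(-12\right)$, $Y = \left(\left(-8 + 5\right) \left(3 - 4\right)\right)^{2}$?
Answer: $-231469$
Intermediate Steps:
$Y = 9$ ($Y = \left(\left(-3\right) \left(-1\right)\right)^{2} = 3^{2} = 9$)
$T = -96$
$K = 105$ ($K = 9 - -96 = 9 + 96 = 105$)
$I{\left(c \right)} = 105$
$\left(I{\left(-368 \right)} - 188185\right) - 43389 = \left(105 - 188185\right) - 43389 = -188080 - 43389 = -231469$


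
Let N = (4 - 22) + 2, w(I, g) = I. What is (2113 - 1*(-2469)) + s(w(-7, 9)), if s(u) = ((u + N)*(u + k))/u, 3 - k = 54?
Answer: 30740/7 ≈ 4391.4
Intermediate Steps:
k = -51 (k = 3 - 1*54 = 3 - 54 = -51)
N = -16 (N = -18 + 2 = -16)
s(u) = (-51 + u)*(-16 + u)/u (s(u) = ((u - 16)*(u - 51))/u = ((-16 + u)*(-51 + u))/u = ((-51 + u)*(-16 + u))/u = (-51 + u)*(-16 + u)/u)
(2113 - 1*(-2469)) + s(w(-7, 9)) = (2113 - 1*(-2469)) + (-67 - 7 + 816/(-7)) = (2113 + 2469) + (-67 - 7 + 816*(-⅐)) = 4582 + (-67 - 7 - 816/7) = 4582 - 1334/7 = 30740/7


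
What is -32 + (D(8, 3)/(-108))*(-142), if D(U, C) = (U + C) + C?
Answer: -367/27 ≈ -13.593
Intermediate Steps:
D(U, C) = U + 2*C (D(U, C) = (C + U) + C = U + 2*C)
-32 + (D(8, 3)/(-108))*(-142) = -32 + ((8 + 2*3)/(-108))*(-142) = -32 + ((8 + 6)*(-1/108))*(-142) = -32 + (14*(-1/108))*(-142) = -32 - 7/54*(-142) = -32 + 497/27 = -367/27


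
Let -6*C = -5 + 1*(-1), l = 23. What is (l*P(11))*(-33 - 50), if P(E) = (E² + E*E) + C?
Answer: -463887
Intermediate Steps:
C = 1 (C = -(-5 + 1*(-1))/6 = -(-5 - 1)/6 = -⅙*(-6) = 1)
P(E) = 1 + 2*E² (P(E) = (E² + E*E) + 1 = (E² + E²) + 1 = 2*E² + 1 = 1 + 2*E²)
(l*P(11))*(-33 - 50) = (23*(1 + 2*11²))*(-33 - 50) = (23*(1 + 2*121))*(-83) = (23*(1 + 242))*(-83) = (23*243)*(-83) = 5589*(-83) = -463887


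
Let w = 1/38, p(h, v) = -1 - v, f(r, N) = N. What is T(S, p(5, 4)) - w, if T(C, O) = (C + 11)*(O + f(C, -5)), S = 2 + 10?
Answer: -8741/38 ≈ -230.03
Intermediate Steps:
S = 12
T(C, O) = (-5 + O)*(11 + C) (T(C, O) = (C + 11)*(O - 5) = (11 + C)*(-5 + O) = (-5 + O)*(11 + C))
w = 1/38 ≈ 0.026316
T(S, p(5, 4)) - w = (-55 - 5*12 + 11*(-1 - 1*4) + 12*(-1 - 1*4)) - 1*1/38 = (-55 - 60 + 11*(-1 - 4) + 12*(-1 - 4)) - 1/38 = (-55 - 60 + 11*(-5) + 12*(-5)) - 1/38 = (-55 - 60 - 55 - 60) - 1/38 = -230 - 1/38 = -8741/38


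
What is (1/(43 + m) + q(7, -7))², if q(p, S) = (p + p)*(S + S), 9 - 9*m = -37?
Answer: 7201049881/187489 ≈ 38408.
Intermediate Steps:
m = 46/9 (m = 1 - ⅑*(-37) = 1 + 37/9 = 46/9 ≈ 5.1111)
q(p, S) = 4*S*p (q(p, S) = (2*p)*(2*S) = 4*S*p)
(1/(43 + m) + q(7, -7))² = (1/(43 + 46/9) + 4*(-7)*7)² = (1/(433/9) - 196)² = (9/433 - 196)² = (-84859/433)² = 7201049881/187489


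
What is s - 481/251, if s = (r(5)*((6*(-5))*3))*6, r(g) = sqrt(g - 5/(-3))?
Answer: -481/251 - 360*sqrt(15) ≈ -1396.2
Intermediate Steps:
r(g) = sqrt(5/3 + g) (r(g) = sqrt(g - 5*(-1/3)) = sqrt(g + 5/3) = sqrt(5/3 + g))
s = -360*sqrt(15) (s = ((sqrt(15 + 9*5)/3)*((6*(-5))*3))*6 = ((sqrt(15 + 45)/3)*(-30*3))*6 = ((sqrt(60)/3)*(-90))*6 = (((2*sqrt(15))/3)*(-90))*6 = ((2*sqrt(15)/3)*(-90))*6 = -60*sqrt(15)*6 = -360*sqrt(15) ≈ -1394.3)
s - 481/251 = -360*sqrt(15) - 481/251 = -481/251 - 360*sqrt(15)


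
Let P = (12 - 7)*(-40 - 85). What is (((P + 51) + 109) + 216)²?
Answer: 62001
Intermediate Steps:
P = -625 (P = 5*(-125) = -625)
(((P + 51) + 109) + 216)² = (((-625 + 51) + 109) + 216)² = ((-574 + 109) + 216)² = (-465 + 216)² = (-249)² = 62001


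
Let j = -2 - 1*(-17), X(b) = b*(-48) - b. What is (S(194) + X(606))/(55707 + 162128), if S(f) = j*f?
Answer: -26784/217835 ≈ -0.12296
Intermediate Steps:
X(b) = -49*b (X(b) = -48*b - b = -49*b)
j = 15 (j = -2 + 17 = 15)
S(f) = 15*f
(S(194) + X(606))/(55707 + 162128) = (15*194 - 49*606)/(55707 + 162128) = (2910 - 29694)/217835 = -26784*1/217835 = -26784/217835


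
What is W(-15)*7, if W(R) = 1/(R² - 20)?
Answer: 7/205 ≈ 0.034146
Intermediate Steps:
W(R) = 1/(-20 + R²)
W(-15)*7 = 7/(-20 + (-15)²) = 7/(-20 + 225) = 7/205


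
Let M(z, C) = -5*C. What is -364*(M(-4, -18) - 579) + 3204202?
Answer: 3382198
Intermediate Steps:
-364*(M(-4, -18) - 579) + 3204202 = -364*(-5*(-18) - 579) + 3204202 = -364*(90 - 579) + 3204202 = -364*(-489) + 3204202 = 177996 + 3204202 = 3382198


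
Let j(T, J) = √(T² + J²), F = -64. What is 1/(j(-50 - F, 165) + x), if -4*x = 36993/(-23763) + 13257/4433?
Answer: 1767817041143582/135237375615986985747 + 4931913835387396*√27421/135237375615986985747 ≈ 0.0060520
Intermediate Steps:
j(T, J) = √(J² + T²)
x = -25172687/70227586 (x = -(36993/(-23763) + 13257/4433)/4 = -(36993*(-1/23763) + 13257*(1/4433))/4 = -(-12331/7921 + 13257/4433)/4 = -¼*50345374/35113793 = -25172687/70227586 ≈ -0.35844)
1/(j(-50 - F, 165) + x) = 1/(√(165² + (-50 - 1*(-64))²) - 25172687/70227586) = 1/(√(27225 + (-50 + 64)²) - 25172687/70227586) = 1/(√(27225 + 14²) - 25172687/70227586) = 1/(√(27225 + 196) - 25172687/70227586) = 1/(√27421 - 25172687/70227586) = 1/(-25172687/70227586 + √27421)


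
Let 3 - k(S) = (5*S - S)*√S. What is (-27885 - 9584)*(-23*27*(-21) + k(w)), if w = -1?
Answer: -488745636 - 149876*I ≈ -4.8875e+8 - 1.4988e+5*I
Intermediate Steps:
k(S) = 3 - 4*S^(3/2) (k(S) = 3 - (5*S - S)*√S = 3 - 4*S*√S = 3 - 4*S^(3/2))
(-27885 - 9584)*(-23*27*(-21) + k(w)) = (-27885 - 9584)*(-23*27*(-21) + (3 - (-4)*I)) = -37469*(-621*(-21) + (3 - (-4)*I)) = -37469*(13041 + (3 + 4*I)) = -37469*(13044 + 4*I) = -488745636 - 149876*I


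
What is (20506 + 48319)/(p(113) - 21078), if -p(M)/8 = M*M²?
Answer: -68825/11564254 ≈ -0.0059515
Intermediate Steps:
p(M) = -8*M³ (p(M) = -8*M*M² = -8*M³)
(20506 + 48319)/(p(113) - 21078) = (20506 + 48319)/(-8*113³ - 21078) = 68825/(-8*1442897 - 21078) = 68825/(-11543176 - 21078) = 68825/(-11564254) = 68825*(-1/11564254) = -68825/11564254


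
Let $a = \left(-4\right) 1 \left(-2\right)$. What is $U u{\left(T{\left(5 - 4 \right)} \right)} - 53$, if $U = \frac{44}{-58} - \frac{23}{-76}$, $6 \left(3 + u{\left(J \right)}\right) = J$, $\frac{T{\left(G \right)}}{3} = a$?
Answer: $- \frac{117817}{2204} \approx -53.456$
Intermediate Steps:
$a = 8$ ($a = \left(-4\right) \left(-2\right) = 8$)
$T{\left(G \right)} = 24$ ($T{\left(G \right)} = 3 \cdot 8 = 24$)
$u{\left(J \right)} = -3 + \frac{J}{6}$
$U = - \frac{1005}{2204}$ ($U = 44 \left(- \frac{1}{58}\right) - - \frac{23}{76} = - \frac{22}{29} + \frac{23}{76} = - \frac{1005}{2204} \approx -0.45599$)
$U u{\left(T{\left(5 - 4 \right)} \right)} - 53 = - \frac{1005 \left(-3 + \frac{1}{6} \cdot 24\right)}{2204} - 53 = - \frac{1005 \left(-3 + 4\right)}{2204} - 53 = \left(- \frac{1005}{2204}\right) 1 - 53 = - \frac{1005}{2204} - 53 = - \frac{117817}{2204}$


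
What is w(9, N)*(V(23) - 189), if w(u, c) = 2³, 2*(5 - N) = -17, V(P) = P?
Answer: -1328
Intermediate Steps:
N = 27/2 (N = 5 - ½*(-17) = 5 + 17/2 = 27/2 ≈ 13.500)
w(u, c) = 8
w(9, N)*(V(23) - 189) = 8*(23 - 189) = 8*(-166) = -1328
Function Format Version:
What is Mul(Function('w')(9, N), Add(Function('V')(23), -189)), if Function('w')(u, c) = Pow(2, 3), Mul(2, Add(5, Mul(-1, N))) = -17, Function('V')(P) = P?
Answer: -1328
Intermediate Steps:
N = Rational(27, 2) (N = Add(5, Mul(Rational(-1, 2), -17)) = Add(5, Rational(17, 2)) = Rational(27, 2) ≈ 13.500)
Function('w')(u, c) = 8
Mul(Function('w')(9, N), Add(Function('V')(23), -189)) = Mul(8, Add(23, -189)) = Mul(8, -166) = -1328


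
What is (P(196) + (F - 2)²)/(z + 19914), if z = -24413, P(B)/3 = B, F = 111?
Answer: -12469/4499 ≈ -2.7715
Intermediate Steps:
P(B) = 3*B
(P(196) + (F - 2)²)/(z + 19914) = (3*196 + (111 - 2)²)/(-24413 + 19914) = (588 + 109²)/(-4499) = (588 + 11881)*(-1/4499) = 12469*(-1/4499) = -12469/4499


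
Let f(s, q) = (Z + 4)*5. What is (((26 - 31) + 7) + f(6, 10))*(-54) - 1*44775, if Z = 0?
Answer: -45963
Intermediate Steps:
f(s, q) = 20 (f(s, q) = (0 + 4)*5 = 4*5 = 20)
(((26 - 31) + 7) + f(6, 10))*(-54) - 1*44775 = (((26 - 31) + 7) + 20)*(-54) - 1*44775 = ((-5 + 7) + 20)*(-54) - 44775 = (2 + 20)*(-54) - 44775 = 22*(-54) - 44775 = -1188 - 44775 = -45963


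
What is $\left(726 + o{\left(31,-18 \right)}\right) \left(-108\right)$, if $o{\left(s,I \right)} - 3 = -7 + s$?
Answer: $-81324$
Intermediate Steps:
$o{\left(s,I \right)} = -4 + s$ ($o{\left(s,I \right)} = 3 + \left(-7 + s\right) = -4 + s$)
$\left(726 + o{\left(31,-18 \right)}\right) \left(-108\right) = \left(726 + \left(-4 + 31\right)\right) \left(-108\right) = \left(726 + 27\right) \left(-108\right) = 753 \left(-108\right) = -81324$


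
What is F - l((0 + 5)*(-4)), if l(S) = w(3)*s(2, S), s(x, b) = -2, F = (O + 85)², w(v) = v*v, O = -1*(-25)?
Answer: 12118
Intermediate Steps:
O = 25
w(v) = v²
F = 12100 (F = (25 + 85)² = 110² = 12100)
l(S) = -18 (l(S) = 3²*(-2) = 9*(-2) = -18)
F - l((0 + 5)*(-4)) = 12100 - 1*(-18) = 12100 + 18 = 12118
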